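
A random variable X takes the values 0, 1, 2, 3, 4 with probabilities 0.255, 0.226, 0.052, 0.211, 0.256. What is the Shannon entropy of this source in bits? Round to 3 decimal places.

2.186 bits

H = −Σ pᵢ log₂ pᵢ.
−0.255·log₂(0.255) = 0.5027
−0.226·log₂(0.226) = 0.4849
−0.052·log₂(0.052) = 0.2218
−0.211·log₂(0.211) = 0.4736
−0.256·log₂(0.256) = 0.5032
Sum ≈ 2.1863 → 2.186 bits.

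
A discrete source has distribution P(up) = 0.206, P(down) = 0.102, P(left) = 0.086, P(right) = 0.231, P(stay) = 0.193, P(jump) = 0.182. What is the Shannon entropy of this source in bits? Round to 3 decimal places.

H = −Σ pᵢ log₂ pᵢ.
−0.206·log₂(0.206) = 0.4695
−0.102·log₂(0.102) = 0.3359
−0.086·log₂(0.086) = 0.3044
−0.231·log₂(0.231) = 0.4883
−0.193·log₂(0.193) = 0.4581
−0.182·log₂(0.182) = 0.4474
Sum ≈ 2.5036 → 2.504 bits.

2.504 bits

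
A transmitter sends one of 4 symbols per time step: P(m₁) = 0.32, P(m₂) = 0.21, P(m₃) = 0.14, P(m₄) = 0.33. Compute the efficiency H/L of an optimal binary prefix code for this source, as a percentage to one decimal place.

96.2%

Entropy H = −Σ p log₂ p ≈ 1.9238 bits.
Huffman merges: 7/50+21/100→7/20; 8/25+33/100→13/20; 7/20+13/20→1. L = 2 ≈ 2.0000.
Efficiency = H/L = 1.9238/2.0000 = 96.2%.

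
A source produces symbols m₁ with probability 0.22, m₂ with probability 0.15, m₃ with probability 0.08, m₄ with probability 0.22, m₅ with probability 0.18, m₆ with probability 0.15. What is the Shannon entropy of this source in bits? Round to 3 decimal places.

H = −Σ pᵢ log₂ pᵢ.
−0.22·log₂(0.22) = 0.4806
−0.15·log₂(0.15) = 0.4105
−0.08·log₂(0.08) = 0.2915
−0.22·log₂(0.22) = 0.4806
−0.18·log₂(0.18) = 0.4453
−0.15·log₂(0.15) = 0.4105
Sum ≈ 2.5191 → 2.519 bits.

2.519 bits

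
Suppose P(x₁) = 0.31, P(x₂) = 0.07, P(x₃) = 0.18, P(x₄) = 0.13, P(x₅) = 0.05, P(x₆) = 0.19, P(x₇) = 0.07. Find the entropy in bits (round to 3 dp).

H = −Σ pᵢ log₂ pᵢ.
−0.31·log₂(0.31) = 0.5238
−0.07·log₂(0.07) = 0.2686
−0.18·log₂(0.18) = 0.4453
−0.13·log₂(0.13) = 0.3826
−0.05·log₂(0.05) = 0.2161
−0.19·log₂(0.19) = 0.4552
−0.07·log₂(0.07) = 0.2686
Sum ≈ 2.5602 → 2.560 bits.

2.560 bits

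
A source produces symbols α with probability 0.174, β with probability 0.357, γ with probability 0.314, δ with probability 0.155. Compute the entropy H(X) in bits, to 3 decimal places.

H = −Σ pᵢ log₂ pᵢ.
−0.174·log₂(0.174) = 0.4390
−0.357·log₂(0.357) = 0.5305
−0.314·log₂(0.314) = 0.5247
−0.155·log₂(0.155) = 0.4169
Sum ≈ 1.9111 → 1.911 bits.

1.911 bits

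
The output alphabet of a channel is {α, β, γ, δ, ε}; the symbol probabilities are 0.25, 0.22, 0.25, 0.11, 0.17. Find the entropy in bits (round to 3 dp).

H = −Σ pᵢ log₂ pᵢ.
−0.25·log₂(0.25) = 0.5000
−0.22·log₂(0.22) = 0.4806
−0.25·log₂(0.25) = 0.5000
−0.11·log₂(0.11) = 0.3503
−0.17·log₂(0.17) = 0.4346
Sum ≈ 2.2654 → 2.265 bits.

2.265 bits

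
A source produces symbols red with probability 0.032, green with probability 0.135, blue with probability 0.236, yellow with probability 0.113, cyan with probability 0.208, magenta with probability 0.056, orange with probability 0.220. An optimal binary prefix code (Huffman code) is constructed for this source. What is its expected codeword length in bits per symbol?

2.625 bits/symbol

Repeatedly combine the two least-probable nodes; the expected code length is the sum of the merged weights.
merge 4/125 + 7/125 → 11/125
merge 11/125 + 113/1000 → 201/1000
merge 27/200 + 201/1000 → 42/125
merge 26/125 + 11/50 → 107/250
merge 59/250 + 42/125 → 143/250
merge 107/250 + 143/250 → 1
L = 11/125 + 201/1000 + 42/125 + 107/250 + 143/250 + 1 = 21/8 = 2.625 bits/symbol.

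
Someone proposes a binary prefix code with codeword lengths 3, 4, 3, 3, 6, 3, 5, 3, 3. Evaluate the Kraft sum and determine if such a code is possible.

With common denominator 2^6 = 64: Σ 2^(−ℓᵢ) = 8/64 + 4/64 + 8/64 + 8/64 + 1/64 + 8/64 + 2/64 + 8/64 + 8/64 = 55/64 = 0.859375.
Kraft's inequality requires Σ ≤ 1; here Σ = 0.859375 ≤ 1, so such a prefix code exists.

0.859375; yes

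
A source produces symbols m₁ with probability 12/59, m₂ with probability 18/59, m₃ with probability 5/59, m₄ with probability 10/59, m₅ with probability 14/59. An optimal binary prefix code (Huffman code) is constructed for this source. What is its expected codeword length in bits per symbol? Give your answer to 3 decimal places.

Repeatedly combine the two least-probable nodes; the expected code length is the sum of the merged weights.
merge 5/59 + 10/59 → 15/59
merge 12/59 + 14/59 → 26/59
merge 15/59 + 18/59 → 33/59
merge 26/59 + 33/59 → 1
L = 15/59 + 26/59 + 33/59 + 1 = 133/59 ≈ 2.254 bits/symbol.

2.254 bits/symbol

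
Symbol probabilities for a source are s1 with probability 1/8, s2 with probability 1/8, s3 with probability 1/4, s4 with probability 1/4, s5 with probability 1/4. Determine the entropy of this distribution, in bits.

Each probability is a power of 1/2, so log₂(1/p) is an integer.
H = Σ p·log₂(1/p) = 1/8·3 + 1/8·3 + 1/4·2 + 1/4·2 + 1/4·2 = 2.25 bits.

2.25 bits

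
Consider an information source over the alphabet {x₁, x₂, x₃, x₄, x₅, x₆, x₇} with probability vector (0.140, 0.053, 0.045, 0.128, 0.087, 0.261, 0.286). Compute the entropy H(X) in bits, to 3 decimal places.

2.531 bits

H = −Σ pᵢ log₂ pᵢ.
−0.140·log₂(0.140) = 0.3971
−0.053·log₂(0.053) = 0.2246
−0.045·log₂(0.045) = 0.2013
−0.128·log₂(0.128) = 0.3796
−0.087·log₂(0.087) = 0.3065
−0.261·log₂(0.261) = 0.5058
−0.286·log₂(0.286) = 0.5165
Sum ≈ 2.5314 → 2.531 bits.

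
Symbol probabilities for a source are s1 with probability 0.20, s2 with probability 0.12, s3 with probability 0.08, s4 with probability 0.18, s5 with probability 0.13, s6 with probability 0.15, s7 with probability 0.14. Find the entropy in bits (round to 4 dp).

H = −Σ pᵢ log₂ pᵢ.
−0.20·log₂(0.20) = 0.4644
−0.12·log₂(0.12) = 0.3671
−0.08·log₂(0.08) = 0.2915
−0.18·log₂(0.18) = 0.4453
−0.13·log₂(0.13) = 0.3826
−0.15·log₂(0.15) = 0.4105
−0.14·log₂(0.14) = 0.3971
Sum ≈ 2.7586 → 2.7586 bits.

2.7586 bits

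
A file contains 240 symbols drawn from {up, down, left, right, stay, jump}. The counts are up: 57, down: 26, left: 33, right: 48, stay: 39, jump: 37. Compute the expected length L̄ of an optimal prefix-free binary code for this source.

Probabilities are the counts divided by 240.
Repeatedly combine the two least-probable nodes; the expected code length is the sum of the merged weights.
merge 13/120 + 11/80 → 59/240
merge 37/240 + 13/80 → 19/60
merge 1/5 + 19/80 → 7/16
merge 59/240 + 19/60 → 9/16
merge 7/16 + 9/16 → 1
L = 59/240 + 19/60 + 7/16 + 9/16 + 1 = 41/16 = 2.5625 bits/symbol.

2.5625 bits/symbol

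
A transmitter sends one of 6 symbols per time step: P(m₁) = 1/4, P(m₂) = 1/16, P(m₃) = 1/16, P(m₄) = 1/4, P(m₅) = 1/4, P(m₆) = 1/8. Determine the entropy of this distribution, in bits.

Each probability is a power of 1/2, so log₂(1/p) is an integer.
H = Σ p·log₂(1/p) = 1/4·2 + 1/16·4 + 1/16·4 + 1/4·2 + 1/4·2 + 1/8·3 = 2.375 bits.

2.375 bits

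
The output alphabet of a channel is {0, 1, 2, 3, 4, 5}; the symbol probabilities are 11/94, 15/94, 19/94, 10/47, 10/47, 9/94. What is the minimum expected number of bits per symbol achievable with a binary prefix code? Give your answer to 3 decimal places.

Repeatedly combine the two least-probable nodes; the expected code length is the sum of the merged weights.
merge 9/94 + 11/94 → 10/47
merge 15/94 + 19/94 → 17/47
merge 10/47 + 10/47 → 20/47
merge 10/47 + 17/47 → 27/47
merge 20/47 + 27/47 → 1
L = 10/47 + 17/47 + 20/47 + 27/47 + 1 = 121/47 ≈ 2.574 bits/symbol.

2.574 bits/symbol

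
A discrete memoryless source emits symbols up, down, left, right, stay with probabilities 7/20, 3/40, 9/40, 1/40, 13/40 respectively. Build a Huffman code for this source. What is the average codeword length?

2.075 bits/symbol

Repeatedly combine the two least-probable nodes; the expected code length is the sum of the merged weights.
merge 1/40 + 3/40 → 1/10
merge 1/10 + 9/40 → 13/40
merge 13/40 + 13/40 → 13/20
merge 7/20 + 13/20 → 1
L = 1/10 + 13/40 + 13/20 + 1 = 83/40 = 2.075 bits/symbol.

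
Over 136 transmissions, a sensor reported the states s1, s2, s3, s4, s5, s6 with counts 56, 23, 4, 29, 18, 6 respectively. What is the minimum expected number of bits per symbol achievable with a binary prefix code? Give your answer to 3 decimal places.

2.243 bits/symbol

Probabilities are the counts divided by 136.
Repeatedly combine the two least-probable nodes; the expected code length is the sum of the merged weights.
merge 1/34 + 3/68 → 5/68
merge 5/68 + 9/68 → 7/34
merge 23/136 + 7/34 → 3/8
merge 29/136 + 3/8 → 10/17
merge 7/17 + 10/17 → 1
L = 5/68 + 7/34 + 3/8 + 10/17 + 1 = 305/136 ≈ 2.243 bits/symbol.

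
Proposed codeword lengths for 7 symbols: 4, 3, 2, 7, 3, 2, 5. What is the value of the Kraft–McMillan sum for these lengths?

With common denominator 2^7 = 128: Σ 2^(−ℓᵢ) = 8/128 + 16/128 + 32/128 + 1/128 + 16/128 + 32/128 + 4/128 = 109/128 = 0.8515625.

0.8515625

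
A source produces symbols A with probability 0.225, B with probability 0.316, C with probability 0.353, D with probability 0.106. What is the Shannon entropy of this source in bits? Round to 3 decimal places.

1.883 bits

H = −Σ pᵢ log₂ pᵢ.
−0.225·log₂(0.225) = 0.4842
−0.316·log₂(0.316) = 0.5252
−0.353·log₂(0.353) = 0.5303
−0.106·log₂(0.106) = 0.3432
Sum ≈ 1.8829 → 1.883 bits.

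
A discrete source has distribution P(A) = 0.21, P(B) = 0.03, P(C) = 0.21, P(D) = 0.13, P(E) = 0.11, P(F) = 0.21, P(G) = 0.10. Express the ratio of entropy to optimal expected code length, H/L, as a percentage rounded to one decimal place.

97.2%

Entropy H = −Σ p log₂ p ≈ 2.6354 bits.
Huffman merges: 3/100+1/10→13/100; 11/100+13/100→6/25; 13/100+21/100→17/50; 21/100+21/100→21/50; 6/25+17/50→29/50; 21/50+29/50→1. L = 271/100 ≈ 2.7100.
Efficiency = H/L = 2.6354/2.7100 = 97.2%.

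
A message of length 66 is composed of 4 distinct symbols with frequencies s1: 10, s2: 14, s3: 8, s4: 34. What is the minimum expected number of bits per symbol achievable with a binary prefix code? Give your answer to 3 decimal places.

Probabilities are the counts divided by 66.
Repeatedly combine the two least-probable nodes; the expected code length is the sum of the merged weights.
merge 4/33 + 5/33 → 3/11
merge 7/33 + 3/11 → 16/33
merge 16/33 + 17/33 → 1
L = 3/11 + 16/33 + 1 = 58/33 ≈ 1.758 bits/symbol.

1.758 bits/symbol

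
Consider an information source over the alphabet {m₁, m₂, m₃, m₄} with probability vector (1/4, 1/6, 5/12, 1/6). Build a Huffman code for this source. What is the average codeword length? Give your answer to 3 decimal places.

Repeatedly combine the two least-probable nodes; the expected code length is the sum of the merged weights.
merge 1/6 + 1/6 → 1/3
merge 1/4 + 1/3 → 7/12
merge 5/12 + 7/12 → 1
L = 1/3 + 7/12 + 1 = 23/12 ≈ 1.917 bits/symbol.

1.917 bits/symbol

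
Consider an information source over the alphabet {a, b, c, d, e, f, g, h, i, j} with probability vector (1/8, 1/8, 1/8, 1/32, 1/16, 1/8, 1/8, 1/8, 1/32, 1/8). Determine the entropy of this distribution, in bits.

Each probability is a power of 1/2, so log₂(1/p) is an integer.
H = Σ p·log₂(1/p) = 1/8·3 + 1/8·3 + 1/8·3 + 1/32·5 + 1/16·4 + 1/8·3 + 1/8·3 + 1/8·3 + 1/32·5 + 1/8·3 = 3.1875 bits.

3.1875 bits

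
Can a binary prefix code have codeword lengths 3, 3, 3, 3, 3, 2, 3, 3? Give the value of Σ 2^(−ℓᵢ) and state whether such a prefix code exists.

With common denominator 2^3 = 8: Σ 2^(−ℓᵢ) = 1/8 + 1/8 + 1/8 + 1/8 + 1/8 + 2/8 + 1/8 + 1/8 = 9/8 = 1.125.
Kraft's inequality requires Σ ≤ 1; here Σ = 1.125 > 1, so no such prefix code exists.

1.125; no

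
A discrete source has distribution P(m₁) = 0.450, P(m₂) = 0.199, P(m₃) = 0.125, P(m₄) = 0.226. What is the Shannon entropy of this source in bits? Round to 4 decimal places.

H = −Σ pᵢ log₂ pᵢ.
−0.450·log₂(0.450) = 0.5184
−0.199·log₂(0.199) = 0.4635
−0.125·log₂(0.125) = 0.3750
−0.226·log₂(0.226) = 0.4849
Sum ≈ 1.8418 → 1.8418 bits.

1.8418 bits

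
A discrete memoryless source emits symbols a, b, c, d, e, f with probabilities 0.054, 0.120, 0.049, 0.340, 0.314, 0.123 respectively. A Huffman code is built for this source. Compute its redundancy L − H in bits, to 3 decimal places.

0.093 bits

Entropy H = −Σ p log₂ p ≈ 2.2334 bits.
Huffman merges: 49/1000+27/500→103/1000; 103/1000+3/25→223/1000; 123/1000+223/1000→173/500; 157/500+17/50→327/500; 173/500+327/500→1. L = 1163/500 ≈ 2.3260.
L − H = 2.3260 − 2.2334 = 0.093 bits.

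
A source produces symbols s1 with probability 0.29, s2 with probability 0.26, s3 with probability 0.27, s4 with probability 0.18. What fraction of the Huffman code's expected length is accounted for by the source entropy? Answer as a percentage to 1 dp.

Entropy H = −Σ p log₂ p ≈ 1.9785 bits.
Huffman merges: 9/50+13/50→11/25; 27/100+29/100→14/25; 11/25+14/25→1. L = 2 ≈ 2.0000.
Efficiency = H/L = 1.9785/2.0000 = 98.9%.

98.9%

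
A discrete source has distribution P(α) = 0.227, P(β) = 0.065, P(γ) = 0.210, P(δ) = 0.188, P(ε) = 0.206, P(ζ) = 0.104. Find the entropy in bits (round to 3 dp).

H = −Σ pᵢ log₂ pᵢ.
−0.227·log₂(0.227) = 0.4856
−0.065·log₂(0.065) = 0.2563
−0.210·log₂(0.210) = 0.4728
−0.188·log₂(0.188) = 0.4533
−0.206·log₂(0.206) = 0.4695
−0.104·log₂(0.104) = 0.3396
Sum ≈ 2.4772 → 2.477 bits.

2.477 bits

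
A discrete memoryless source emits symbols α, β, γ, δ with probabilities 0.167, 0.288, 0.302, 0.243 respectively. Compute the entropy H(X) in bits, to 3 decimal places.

1.966 bits

H = −Σ pᵢ log₂ pᵢ.
−0.167·log₂(0.167) = 0.4312
−0.288·log₂(0.288) = 0.5172
−0.302·log₂(0.302) = 0.5217
−0.243·log₂(0.243) = 0.4960
Sum ≈ 1.9660 → 1.966 bits.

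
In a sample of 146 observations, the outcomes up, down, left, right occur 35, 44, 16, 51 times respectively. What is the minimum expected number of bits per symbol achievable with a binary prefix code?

Probabilities are the counts divided by 146.
Repeatedly combine the two least-probable nodes; the expected code length is the sum of the merged weights.
merge 8/73 + 35/146 → 51/146
merge 22/73 + 51/146 → 95/146
merge 51/146 + 95/146 → 1
L = 51/146 + 95/146 + 1 = 2 bits/symbol.

2 bits/symbol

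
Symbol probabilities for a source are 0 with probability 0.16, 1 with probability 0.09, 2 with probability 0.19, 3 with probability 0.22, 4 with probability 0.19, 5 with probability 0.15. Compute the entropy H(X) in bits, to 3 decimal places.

2.537 bits

H = −Σ pᵢ log₂ pᵢ.
−0.16·log₂(0.16) = 0.4230
−0.09·log₂(0.09) = 0.3127
−0.19·log₂(0.19) = 0.4552
−0.22·log₂(0.22) = 0.4806
−0.19·log₂(0.19) = 0.4552
−0.15·log₂(0.15) = 0.4105
Sum ≈ 2.5372 → 2.537 bits.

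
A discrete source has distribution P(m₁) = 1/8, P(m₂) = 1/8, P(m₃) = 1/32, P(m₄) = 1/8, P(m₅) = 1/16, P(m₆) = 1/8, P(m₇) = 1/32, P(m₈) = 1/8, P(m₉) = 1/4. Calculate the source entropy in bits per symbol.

2.9375 bits

Each probability is a power of 1/2, so log₂(1/p) is an integer.
H = Σ p·log₂(1/p) = 1/8·3 + 1/8·3 + 1/32·5 + 1/8·3 + 1/16·4 + 1/8·3 + 1/32·5 + 1/8·3 + 1/4·2 = 2.9375 bits.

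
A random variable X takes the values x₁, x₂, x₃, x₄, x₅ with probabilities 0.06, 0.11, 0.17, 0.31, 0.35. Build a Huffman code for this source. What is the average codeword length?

Repeatedly combine the two least-probable nodes; the expected code length is the sum of the merged weights.
merge 3/50 + 11/100 → 17/100
merge 17/100 + 17/100 → 17/50
merge 31/100 + 17/50 → 13/20
merge 7/20 + 13/20 → 1
L = 17/100 + 17/50 + 13/20 + 1 = 54/25 = 2.16 bits/symbol.

2.16 bits/symbol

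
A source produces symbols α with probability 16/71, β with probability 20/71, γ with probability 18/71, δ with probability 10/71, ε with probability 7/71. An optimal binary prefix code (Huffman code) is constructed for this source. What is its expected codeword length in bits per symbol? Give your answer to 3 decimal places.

Repeatedly combine the two least-probable nodes; the expected code length is the sum of the merged weights.
merge 7/71 + 10/71 → 17/71
merge 16/71 + 17/71 → 33/71
merge 18/71 + 20/71 → 38/71
merge 33/71 + 38/71 → 1
L = 17/71 + 33/71 + 38/71 + 1 = 159/71 ≈ 2.239 bits/symbol.

2.239 bits/symbol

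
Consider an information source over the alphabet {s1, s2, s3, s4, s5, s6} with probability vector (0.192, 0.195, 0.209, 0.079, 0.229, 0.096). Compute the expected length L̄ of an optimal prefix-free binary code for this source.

2.542 bits/symbol

Repeatedly combine the two least-probable nodes; the expected code length is the sum of the merged weights.
merge 79/1000 + 12/125 → 7/40
merge 7/40 + 24/125 → 367/1000
merge 39/200 + 209/1000 → 101/250
merge 229/1000 + 367/1000 → 149/250
merge 101/250 + 149/250 → 1
L = 7/40 + 367/1000 + 101/250 + 149/250 + 1 = 1271/500 = 2.542 bits/symbol.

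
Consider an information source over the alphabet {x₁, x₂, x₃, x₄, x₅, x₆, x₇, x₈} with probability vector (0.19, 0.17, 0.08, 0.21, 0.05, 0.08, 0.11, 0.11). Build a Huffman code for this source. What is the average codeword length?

Repeatedly combine the two least-probable nodes; the expected code length is the sum of the merged weights.
merge 1/20 + 2/25 → 13/100
merge 2/25 + 11/100 → 19/100
merge 11/100 + 13/100 → 6/25
merge 17/100 + 19/100 → 9/25
merge 19/100 + 21/100 → 2/5
merge 6/25 + 9/25 → 3/5
merge 2/5 + 3/5 → 1
L = 13/100 + 19/100 + 6/25 + 9/25 + 2/5 + 3/5 + 1 = 73/25 = 2.92 bits/symbol.

2.92 bits/symbol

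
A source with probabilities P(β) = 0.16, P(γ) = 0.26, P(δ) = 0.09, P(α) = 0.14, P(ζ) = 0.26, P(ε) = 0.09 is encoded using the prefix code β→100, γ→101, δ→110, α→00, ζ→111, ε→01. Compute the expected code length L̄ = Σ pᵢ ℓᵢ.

2.77 bits/symbol

L̄ = Σ pᵢ·ℓᵢ = 0.16·3 + 0.26·3 + 0.09·3 + 0.14·2 + 0.26·3 + 0.09·2 = 2.77 bits/symbol.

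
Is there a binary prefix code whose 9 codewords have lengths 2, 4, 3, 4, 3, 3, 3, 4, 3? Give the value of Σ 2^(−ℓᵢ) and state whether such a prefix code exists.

1.0625; no

With common denominator 2^4 = 16: Σ 2^(−ℓᵢ) = 4/16 + 1/16 + 2/16 + 1/16 + 2/16 + 2/16 + 2/16 + 1/16 + 2/16 = 17/16 = 1.0625.
Kraft's inequality requires Σ ≤ 1; here Σ = 1.0625 > 1, so no such prefix code exists.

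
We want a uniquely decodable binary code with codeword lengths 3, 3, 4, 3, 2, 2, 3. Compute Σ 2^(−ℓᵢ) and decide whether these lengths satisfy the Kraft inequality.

With common denominator 2^4 = 16: Σ 2^(−ℓᵢ) = 2/16 + 2/16 + 1/16 + 2/16 + 4/16 + 4/16 + 2/16 = 17/16 = 1.0625.
Kraft's inequality requires Σ ≤ 1; here Σ = 1.0625 > 1, so no such prefix code exists.

1.0625; no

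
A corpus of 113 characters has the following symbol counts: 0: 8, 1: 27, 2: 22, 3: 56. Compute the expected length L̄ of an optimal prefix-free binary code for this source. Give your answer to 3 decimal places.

1.770 bits/symbol

Probabilities are the counts divided by 113.
Repeatedly combine the two least-probable nodes; the expected code length is the sum of the merged weights.
merge 8/113 + 22/113 → 30/113
merge 27/113 + 30/113 → 57/113
merge 56/113 + 57/113 → 1
L = 30/113 + 57/113 + 1 = 200/113 ≈ 1.770 bits/symbol.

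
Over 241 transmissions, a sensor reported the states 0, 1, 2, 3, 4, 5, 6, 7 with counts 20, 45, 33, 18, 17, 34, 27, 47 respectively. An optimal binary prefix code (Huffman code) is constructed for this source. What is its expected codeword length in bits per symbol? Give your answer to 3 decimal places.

2.950 bits/symbol

Probabilities are the counts divided by 241.
Repeatedly combine the two least-probable nodes; the expected code length is the sum of the merged weights.
merge 17/241 + 18/241 → 35/241
merge 20/241 + 27/241 → 47/241
merge 33/241 + 34/241 → 67/241
merge 35/241 + 45/241 → 80/241
merge 47/241 + 47/241 → 94/241
merge 67/241 + 80/241 → 147/241
merge 94/241 + 147/241 → 1
L = 35/241 + 47/241 + 67/241 + 80/241 + 94/241 + 147/241 + 1 = 711/241 ≈ 2.950 bits/symbol.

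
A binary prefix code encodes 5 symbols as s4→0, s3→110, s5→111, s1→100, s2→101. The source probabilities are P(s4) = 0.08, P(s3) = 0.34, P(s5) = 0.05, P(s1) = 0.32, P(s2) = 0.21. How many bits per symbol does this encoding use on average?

2.84 bits/symbol

L̄ = Σ pᵢ·ℓᵢ = 0.08·1 + 0.34·3 + 0.05·3 + 0.32·3 + 0.21·3 = 2.84 bits/symbol.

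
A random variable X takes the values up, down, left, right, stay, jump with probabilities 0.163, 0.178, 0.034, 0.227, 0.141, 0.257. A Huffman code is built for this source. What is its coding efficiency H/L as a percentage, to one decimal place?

96.4%

Entropy H = −Σ p log₂ p ≈ 2.4235 bits.
Huffman merges: 17/500+141/1000→7/40; 163/1000+7/40→169/500; 89/500+227/1000→81/200; 257/1000+169/500→119/200; 81/200+119/200→1. L = 2513/1000 ≈ 2.5130.
Efficiency = H/L = 2.4235/2.5130 = 96.4%.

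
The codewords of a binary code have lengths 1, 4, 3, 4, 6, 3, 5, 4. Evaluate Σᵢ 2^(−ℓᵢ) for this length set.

0.984375

With common denominator 2^6 = 64: Σ 2^(−ℓᵢ) = 32/64 + 4/64 + 8/64 + 4/64 + 1/64 + 8/64 + 2/64 + 4/64 = 63/64 = 0.984375.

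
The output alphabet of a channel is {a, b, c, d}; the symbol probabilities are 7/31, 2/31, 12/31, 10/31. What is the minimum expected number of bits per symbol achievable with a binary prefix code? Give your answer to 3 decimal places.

Repeatedly combine the two least-probable nodes; the expected code length is the sum of the merged weights.
merge 2/31 + 7/31 → 9/31
merge 9/31 + 10/31 → 19/31
merge 12/31 + 19/31 → 1
L = 9/31 + 19/31 + 1 = 59/31 ≈ 1.903 bits/symbol.

1.903 bits/symbol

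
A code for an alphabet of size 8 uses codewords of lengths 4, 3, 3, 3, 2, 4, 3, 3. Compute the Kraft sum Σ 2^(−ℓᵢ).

With common denominator 2^4 = 16: Σ 2^(−ℓᵢ) = 1/16 + 2/16 + 2/16 + 2/16 + 4/16 + 1/16 + 2/16 + 2/16 = 16/16 = 1.

1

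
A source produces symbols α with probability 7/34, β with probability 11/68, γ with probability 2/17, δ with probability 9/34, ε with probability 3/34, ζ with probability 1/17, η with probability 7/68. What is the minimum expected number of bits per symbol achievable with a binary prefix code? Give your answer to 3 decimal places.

2.676 bits/symbol

Repeatedly combine the two least-probable nodes; the expected code length is the sum of the merged weights.
merge 1/17 + 3/34 → 5/34
merge 7/68 + 2/17 → 15/68
merge 5/34 + 11/68 → 21/68
merge 7/34 + 15/68 → 29/68
merge 9/34 + 21/68 → 39/68
merge 29/68 + 39/68 → 1
L = 5/34 + 15/68 + 21/68 + 29/68 + 39/68 + 1 = 91/34 ≈ 2.676 bits/symbol.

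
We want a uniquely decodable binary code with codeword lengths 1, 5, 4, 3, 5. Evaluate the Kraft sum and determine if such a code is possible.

With common denominator 2^5 = 32: Σ 2^(−ℓᵢ) = 16/32 + 1/32 + 2/32 + 4/32 + 1/32 = 24/32 = 0.75.
Kraft's inequality requires Σ ≤ 1; here Σ = 0.75 ≤ 1, so such a prefix code exists.

0.75; yes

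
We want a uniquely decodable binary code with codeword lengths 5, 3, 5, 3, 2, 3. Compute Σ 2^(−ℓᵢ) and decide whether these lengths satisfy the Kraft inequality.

With common denominator 2^5 = 32: Σ 2^(−ℓᵢ) = 1/32 + 4/32 + 1/32 + 4/32 + 8/32 + 4/32 = 22/32 = 0.6875.
Kraft's inequality requires Σ ≤ 1; here Σ = 0.6875 ≤ 1, so such a prefix code exists.

0.6875; yes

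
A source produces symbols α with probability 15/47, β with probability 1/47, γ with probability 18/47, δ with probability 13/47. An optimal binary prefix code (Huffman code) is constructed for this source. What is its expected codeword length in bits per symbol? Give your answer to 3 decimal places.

Repeatedly combine the two least-probable nodes; the expected code length is the sum of the merged weights.
merge 1/47 + 13/47 → 14/47
merge 14/47 + 15/47 → 29/47
merge 18/47 + 29/47 → 1
L = 14/47 + 29/47 + 1 = 90/47 ≈ 1.915 bits/symbol.

1.915 bits/symbol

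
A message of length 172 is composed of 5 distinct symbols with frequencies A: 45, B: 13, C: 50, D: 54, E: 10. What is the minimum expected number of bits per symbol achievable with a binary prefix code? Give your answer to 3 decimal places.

Probabilities are the counts divided by 172.
Repeatedly combine the two least-probable nodes; the expected code length is the sum of the merged weights.
merge 5/86 + 13/172 → 23/172
merge 23/172 + 45/172 → 17/43
merge 25/86 + 27/86 → 26/43
merge 17/43 + 26/43 → 1
L = 23/172 + 17/43 + 26/43 + 1 = 367/172 ≈ 2.134 bits/symbol.

2.134 bits/symbol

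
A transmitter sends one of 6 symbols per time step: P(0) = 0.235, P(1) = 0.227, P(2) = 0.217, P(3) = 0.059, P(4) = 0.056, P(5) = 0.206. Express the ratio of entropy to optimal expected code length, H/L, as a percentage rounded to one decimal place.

Entropy H = −Σ p log₂ p ≈ 2.3982 bits.
Huffman merges: 7/125+59/1000→23/200; 23/200+103/500→321/1000; 217/1000+227/1000→111/250; 47/200+321/1000→139/250; 111/250+139/250→1. L = 609/250 ≈ 2.4360.
Efficiency = H/L = 2.3982/2.4360 = 98.4%.

98.4%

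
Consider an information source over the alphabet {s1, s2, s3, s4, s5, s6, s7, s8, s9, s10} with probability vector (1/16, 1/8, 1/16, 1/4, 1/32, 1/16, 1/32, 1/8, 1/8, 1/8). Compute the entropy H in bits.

Each probability is a power of 1/2, so log₂(1/p) is an integer.
H = Σ p·log₂(1/p) = 1/16·4 + 1/8·3 + 1/16·4 + 1/4·2 + 1/32·5 + 1/16·4 + 1/32·5 + 1/8·3 + 1/8·3 + 1/8·3 = 3.0625 bits.

3.0625 bits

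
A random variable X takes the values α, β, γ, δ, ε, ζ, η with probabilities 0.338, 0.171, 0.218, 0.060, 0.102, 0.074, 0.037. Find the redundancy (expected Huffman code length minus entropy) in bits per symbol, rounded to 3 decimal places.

0.064 bits

Entropy H = −Σ p log₂ p ≈ 2.4771 bits.
Huffman merges: 37/1000+3/50→97/1000; 37/500+97/1000→171/1000; 51/500+171/1000→273/1000; 171/1000+109/500→389/1000; 273/1000+169/500→611/1000; 389/1000+611/1000→1. L = 2541/1000 ≈ 2.5410.
L − H = 2.5410 − 2.4771 = 0.064 bits.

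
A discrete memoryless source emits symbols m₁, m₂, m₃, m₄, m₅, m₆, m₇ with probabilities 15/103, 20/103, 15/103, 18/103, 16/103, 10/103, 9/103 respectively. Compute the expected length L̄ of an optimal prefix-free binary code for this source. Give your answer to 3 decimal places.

Repeatedly combine the two least-probable nodes; the expected code length is the sum of the merged weights.
merge 9/103 + 10/103 → 19/103
merge 15/103 + 15/103 → 30/103
merge 16/103 + 18/103 → 34/103
merge 19/103 + 20/103 → 39/103
merge 30/103 + 34/103 → 64/103
merge 39/103 + 64/103 → 1
L = 19/103 + 30/103 + 34/103 + 39/103 + 64/103 + 1 = 289/103 ≈ 2.806 bits/symbol.

2.806 bits/symbol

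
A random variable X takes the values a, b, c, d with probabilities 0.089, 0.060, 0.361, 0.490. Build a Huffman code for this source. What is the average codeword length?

1.659 bits/symbol

Repeatedly combine the two least-probable nodes; the expected code length is the sum of the merged weights.
merge 3/50 + 89/1000 → 149/1000
merge 149/1000 + 361/1000 → 51/100
merge 49/100 + 51/100 → 1
L = 149/1000 + 51/100 + 1 = 1659/1000 = 1.659 bits/symbol.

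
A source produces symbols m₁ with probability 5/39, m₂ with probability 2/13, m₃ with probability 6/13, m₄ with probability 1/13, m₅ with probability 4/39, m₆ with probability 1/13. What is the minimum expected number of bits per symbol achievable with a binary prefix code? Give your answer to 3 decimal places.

Repeatedly combine the two least-probable nodes; the expected code length is the sum of the merged weights.
merge 1/13 + 1/13 → 2/13
merge 4/39 + 5/39 → 3/13
merge 2/13 + 2/13 → 4/13
merge 3/13 + 4/13 → 7/13
merge 6/13 + 7/13 → 1
L = 2/13 + 3/13 + 4/13 + 7/13 + 1 = 29/13 ≈ 2.231 bits/symbol.

2.231 bits/symbol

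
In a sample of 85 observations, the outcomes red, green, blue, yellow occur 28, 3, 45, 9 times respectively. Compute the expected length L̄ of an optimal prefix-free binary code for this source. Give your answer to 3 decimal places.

Probabilities are the counts divided by 85.
Repeatedly combine the two least-probable nodes; the expected code length is the sum of the merged weights.
merge 3/85 + 9/85 → 12/85
merge 12/85 + 28/85 → 8/17
merge 8/17 + 9/17 → 1
L = 12/85 + 8/17 + 1 = 137/85 ≈ 1.612 bits/symbol.

1.612 bits/symbol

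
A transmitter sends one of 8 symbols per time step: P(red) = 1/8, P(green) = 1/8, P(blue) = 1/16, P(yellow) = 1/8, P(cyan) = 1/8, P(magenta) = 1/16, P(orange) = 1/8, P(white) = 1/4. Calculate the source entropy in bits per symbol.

2.875 bits

Each probability is a power of 1/2, so log₂(1/p) is an integer.
H = Σ p·log₂(1/p) = 1/8·3 + 1/8·3 + 1/16·4 + 1/8·3 + 1/8·3 + 1/16·4 + 1/8·3 + 1/4·2 = 2.875 bits.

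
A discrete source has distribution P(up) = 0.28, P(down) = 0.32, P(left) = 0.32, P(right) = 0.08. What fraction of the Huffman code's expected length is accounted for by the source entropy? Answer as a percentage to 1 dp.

92.9%

Entropy H = −Σ p log₂ p ≈ 1.8578 bits.
Huffman merges: 2/25+7/25→9/25; 8/25+8/25→16/25; 9/25+16/25→1. L = 2 ≈ 2.0000.
Efficiency = H/L = 1.8578/2.0000 = 92.9%.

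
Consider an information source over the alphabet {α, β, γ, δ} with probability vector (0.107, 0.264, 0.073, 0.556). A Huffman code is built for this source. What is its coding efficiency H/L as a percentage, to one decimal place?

98.4%

Entropy H = −Σ p log₂ p ≈ 1.5987 bits.
Huffman merges: 73/1000+107/1000→9/50; 9/50+33/125→111/250; 111/250+139/250→1. L = 203/125 ≈ 1.6240.
Efficiency = H/L = 1.5987/1.6240 = 98.4%.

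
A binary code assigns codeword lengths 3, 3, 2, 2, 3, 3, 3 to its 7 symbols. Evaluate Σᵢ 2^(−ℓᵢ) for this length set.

With common denominator 2^3 = 8: Σ 2^(−ℓᵢ) = 1/8 + 1/8 + 2/8 + 2/8 + 1/8 + 1/8 + 1/8 = 9/8 = 1.125.

1.125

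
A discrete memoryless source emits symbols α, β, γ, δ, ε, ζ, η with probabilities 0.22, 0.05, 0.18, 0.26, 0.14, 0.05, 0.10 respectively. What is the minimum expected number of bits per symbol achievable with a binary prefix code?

Repeatedly combine the two least-probable nodes; the expected code length is the sum of the merged weights.
merge 1/20 + 1/20 → 1/10
merge 1/10 + 1/10 → 1/5
merge 7/50 + 9/50 → 8/25
merge 1/5 + 11/50 → 21/50
merge 13/50 + 8/25 → 29/50
merge 21/50 + 29/50 → 1
L = 1/10 + 1/5 + 8/25 + 21/50 + 29/50 + 1 = 131/50 = 2.62 bits/symbol.

2.62 bits/symbol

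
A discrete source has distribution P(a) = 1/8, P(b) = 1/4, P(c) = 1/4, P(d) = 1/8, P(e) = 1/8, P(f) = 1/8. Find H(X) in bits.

2.5 bits

Each probability is a power of 1/2, so log₂(1/p) is an integer.
H = Σ p·log₂(1/p) = 1/8·3 + 1/4·2 + 1/4·2 + 1/8·3 + 1/8·3 + 1/8·3 = 2.5 bits.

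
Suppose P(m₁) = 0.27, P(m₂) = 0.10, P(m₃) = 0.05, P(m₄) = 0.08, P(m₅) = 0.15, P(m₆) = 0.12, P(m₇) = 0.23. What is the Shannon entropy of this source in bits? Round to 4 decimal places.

H = −Σ pᵢ log₂ pᵢ.
−0.27·log₂(0.27) = 0.5100
−0.10·log₂(0.10) = 0.3322
−0.05·log₂(0.05) = 0.2161
−0.08·log₂(0.08) = 0.2915
−0.15·log₂(0.15) = 0.4105
−0.12·log₂(0.12) = 0.3671
−0.23·log₂(0.23) = 0.4877
Sum ≈ 2.6151 → 2.6151 bits.

2.6151 bits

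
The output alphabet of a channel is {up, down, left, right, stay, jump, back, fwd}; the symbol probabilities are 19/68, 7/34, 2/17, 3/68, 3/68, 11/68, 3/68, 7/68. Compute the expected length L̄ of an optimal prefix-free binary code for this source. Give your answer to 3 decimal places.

Repeatedly combine the two least-probable nodes; the expected code length is the sum of the merged weights.
merge 3/68 + 3/68 → 3/34
merge 3/68 + 3/34 → 9/68
merge 7/68 + 2/17 → 15/68
merge 9/68 + 11/68 → 5/17
merge 7/34 + 15/68 → 29/68
merge 19/68 + 5/17 → 39/68
merge 29/68 + 39/68 → 1
L = 3/34 + 9/68 + 15/68 + 5/17 + 29/68 + 39/68 + 1 = 93/34 ≈ 2.735 bits/symbol.

2.735 bits/symbol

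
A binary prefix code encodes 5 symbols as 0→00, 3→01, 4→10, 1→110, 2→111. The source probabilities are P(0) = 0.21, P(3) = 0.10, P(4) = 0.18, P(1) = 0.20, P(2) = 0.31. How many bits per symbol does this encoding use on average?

L̄ = Σ pᵢ·ℓᵢ = 0.21·2 + 0.10·2 + 0.18·2 + 0.20·3 + 0.31·3 = 2.51 bits/symbol.

2.51 bits/symbol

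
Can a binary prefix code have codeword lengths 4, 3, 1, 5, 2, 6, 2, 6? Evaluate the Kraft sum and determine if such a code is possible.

With common denominator 2^6 = 64: Σ 2^(−ℓᵢ) = 4/64 + 8/64 + 32/64 + 2/64 + 16/64 + 1/64 + 16/64 + 1/64 = 80/64 = 1.25.
Kraft's inequality requires Σ ≤ 1; here Σ = 1.25 > 1, so no such prefix code exists.

1.25; no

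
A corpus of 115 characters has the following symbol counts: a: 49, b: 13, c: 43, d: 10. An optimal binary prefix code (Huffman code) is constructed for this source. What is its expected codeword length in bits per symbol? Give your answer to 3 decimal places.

1.774 bits/symbol

Probabilities are the counts divided by 115.
Repeatedly combine the two least-probable nodes; the expected code length is the sum of the merged weights.
merge 2/23 + 13/115 → 1/5
merge 1/5 + 43/115 → 66/115
merge 49/115 + 66/115 → 1
L = 1/5 + 66/115 + 1 = 204/115 ≈ 1.774 bits/symbol.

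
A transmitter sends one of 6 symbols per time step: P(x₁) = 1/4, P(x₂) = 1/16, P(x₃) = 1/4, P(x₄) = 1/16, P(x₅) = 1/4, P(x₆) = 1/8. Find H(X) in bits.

Each probability is a power of 1/2, so log₂(1/p) is an integer.
H = Σ p·log₂(1/p) = 1/4·2 + 1/16·4 + 1/4·2 + 1/16·4 + 1/4·2 + 1/8·3 = 2.375 bits.

2.375 bits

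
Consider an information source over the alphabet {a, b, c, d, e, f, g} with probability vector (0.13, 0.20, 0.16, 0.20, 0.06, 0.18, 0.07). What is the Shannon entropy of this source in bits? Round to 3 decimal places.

H = −Σ pᵢ log₂ pᵢ.
−0.13·log₂(0.13) = 0.3826
−0.20·log₂(0.20) = 0.4644
−0.16·log₂(0.16) = 0.4230
−0.20·log₂(0.20) = 0.4644
−0.06·log₂(0.06) = 0.2435
−0.18·log₂(0.18) = 0.4453
−0.07·log₂(0.07) = 0.2686
Sum ≈ 2.6918 → 2.692 bits.

2.692 bits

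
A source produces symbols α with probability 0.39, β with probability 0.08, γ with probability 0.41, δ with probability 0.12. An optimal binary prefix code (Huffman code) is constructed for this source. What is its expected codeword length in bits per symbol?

1.79 bits/symbol

Repeatedly combine the two least-probable nodes; the expected code length is the sum of the merged weights.
merge 2/25 + 3/25 → 1/5
merge 1/5 + 39/100 → 59/100
merge 41/100 + 59/100 → 1
L = 1/5 + 59/100 + 1 = 179/100 = 1.79 bits/symbol.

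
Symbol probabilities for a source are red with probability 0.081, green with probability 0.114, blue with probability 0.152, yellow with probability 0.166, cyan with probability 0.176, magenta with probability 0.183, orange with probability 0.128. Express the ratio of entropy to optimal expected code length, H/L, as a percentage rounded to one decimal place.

Entropy H = −Σ p log₂ p ≈ 2.7631 bits.
Huffman merges: 81/1000+57/500→39/200; 16/125+19/125→7/25; 83/500+22/125→171/500; 183/1000+39/200→189/500; 7/25+171/500→311/500; 189/500+311/500→1. L = 2817/1000 ≈ 2.8170.
Efficiency = H/L = 2.7631/2.8170 = 98.1%.

98.1%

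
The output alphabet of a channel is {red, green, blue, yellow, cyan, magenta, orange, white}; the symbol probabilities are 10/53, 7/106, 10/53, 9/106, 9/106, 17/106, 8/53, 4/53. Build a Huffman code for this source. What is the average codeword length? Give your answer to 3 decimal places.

Repeatedly combine the two least-probable nodes; the expected code length is the sum of the merged weights.
merge 7/106 + 4/53 → 15/106
merge 9/106 + 9/106 → 9/53
merge 15/106 + 8/53 → 31/106
merge 17/106 + 9/53 → 35/106
merge 10/53 + 10/53 → 20/53
merge 31/106 + 35/106 → 33/53
merge 20/53 + 33/53 → 1
L = 15/106 + 9/53 + 31/106 + 35/106 + 20/53 + 33/53 + 1 = 311/106 ≈ 2.934 bits/symbol.

2.934 bits/symbol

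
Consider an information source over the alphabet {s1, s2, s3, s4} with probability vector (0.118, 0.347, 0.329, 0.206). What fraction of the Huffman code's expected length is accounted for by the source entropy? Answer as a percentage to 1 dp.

Entropy H = −Σ p log₂ p ≈ 1.8909 bits.
Huffman merges: 59/500+103/500→81/250; 81/250+329/1000→653/1000; 347/1000+653/1000→1. L = 1977/1000 ≈ 1.9770.
Efficiency = H/L = 1.8909/1.9770 = 95.6%.

95.6%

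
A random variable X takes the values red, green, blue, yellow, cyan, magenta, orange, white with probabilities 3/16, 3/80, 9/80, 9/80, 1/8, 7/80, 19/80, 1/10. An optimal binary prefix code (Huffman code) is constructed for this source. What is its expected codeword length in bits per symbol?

Repeatedly combine the two least-probable nodes; the expected code length is the sum of the merged weights.
merge 3/80 + 7/80 → 1/8
merge 1/10 + 9/80 → 17/80
merge 9/80 + 1/8 → 19/80
merge 1/8 + 3/16 → 5/16
merge 17/80 + 19/80 → 9/20
merge 19/80 + 5/16 → 11/20
merge 9/20 + 11/20 → 1
L = 1/8 + 17/80 + 19/80 + 5/16 + 9/20 + 11/20 + 1 = 231/80 = 2.8875 bits/symbol.

2.8875 bits/symbol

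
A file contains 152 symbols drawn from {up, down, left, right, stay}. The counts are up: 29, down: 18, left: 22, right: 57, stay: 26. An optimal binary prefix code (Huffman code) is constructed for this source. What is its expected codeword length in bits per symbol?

Probabilities are the counts divided by 152.
Repeatedly combine the two least-probable nodes; the expected code length is the sum of the merged weights.
merge 9/76 + 11/76 → 5/19
merge 13/76 + 29/152 → 55/152
merge 5/19 + 55/152 → 5/8
merge 3/8 + 5/8 → 1
L = 5/19 + 55/152 + 5/8 + 1 = 9/4 = 2.25 bits/symbol.

2.25 bits/symbol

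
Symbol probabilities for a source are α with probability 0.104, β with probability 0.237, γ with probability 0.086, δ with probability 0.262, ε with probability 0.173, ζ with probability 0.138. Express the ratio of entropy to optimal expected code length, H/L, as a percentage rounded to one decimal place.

Entropy H = −Σ p log₂ p ≈ 2.4747 bits.
Huffman merges: 43/500+13/125→19/100; 69/500+173/1000→311/1000; 19/100+237/1000→427/1000; 131/500+311/1000→573/1000; 427/1000+573/1000→1. L = 2501/1000 ≈ 2.5010.
Efficiency = H/L = 2.4747/2.5010 = 98.9%.

98.9%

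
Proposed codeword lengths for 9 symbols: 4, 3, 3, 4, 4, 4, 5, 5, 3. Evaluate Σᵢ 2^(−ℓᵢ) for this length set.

0.6875

With common denominator 2^5 = 32: Σ 2^(−ℓᵢ) = 2/32 + 4/32 + 4/32 + 2/32 + 2/32 + 2/32 + 1/32 + 1/32 + 4/32 = 22/32 = 0.6875.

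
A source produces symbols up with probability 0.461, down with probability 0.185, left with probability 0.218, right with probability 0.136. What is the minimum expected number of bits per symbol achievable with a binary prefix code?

Repeatedly combine the two least-probable nodes; the expected code length is the sum of the merged weights.
merge 17/125 + 37/200 → 321/1000
merge 109/500 + 321/1000 → 539/1000
merge 461/1000 + 539/1000 → 1
L = 321/1000 + 539/1000 + 1 = 93/50 = 1.86 bits/symbol.

1.86 bits/symbol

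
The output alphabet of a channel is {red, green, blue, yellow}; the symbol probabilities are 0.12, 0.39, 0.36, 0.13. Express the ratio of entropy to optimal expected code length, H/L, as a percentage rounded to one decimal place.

97.3%

Entropy H = −Σ p log₂ p ≈ 1.8101 bits.
Huffman merges: 3/25+13/100→1/4; 1/4+9/25→61/100; 39/100+61/100→1. L = 93/50 ≈ 1.8600.
Efficiency = H/L = 1.8101/1.8600 = 97.3%.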